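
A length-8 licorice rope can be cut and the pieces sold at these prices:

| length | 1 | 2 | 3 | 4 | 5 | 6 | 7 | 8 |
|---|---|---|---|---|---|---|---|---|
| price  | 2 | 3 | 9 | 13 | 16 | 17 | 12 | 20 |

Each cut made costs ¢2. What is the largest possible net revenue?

24

Let r[k] be the best obtainable value from length k. For each k, try every first piece i and keep the best of price[i] + r[k−i] minus the 2 cut fee when i<k.
r[1] = 2
r[2] = max(2+2-2, 3+0) = 3
r[3] = max(2+3-2, 3+2-2, 9+0) = 9
r[4] = max(2+9-2, 3+3-2, 9+2-2, 13+0) = 13
r[5] = max(2+13-2, 3+9-2, 9+3-2, 13+2-2, 16+0) = 16
r[6] = max(2+16-2, 3+13-2, 9+9-2, 13+3-2, 16+2-2, 17+0) = 17
r[7] = max(2+17-2, 3+16-2, 9+13-2, …, 17+2-2, 12+0) = 20
r[8] = max(2+20-2, 3+17-2, 9+16-2, …, 12+2-2, 20+0) = 24
One optimal plan: pieces 4 + 4 (1 cut) → ¢26 − ¢2 = ¢24.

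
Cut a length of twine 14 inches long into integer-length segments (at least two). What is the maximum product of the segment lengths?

162

Fill prod[k] for k=2..14: at each k try every first piece i and multiply by the better of (k−i) uncut or prod[k−i].
prod[2] = 1×max(1,0) = 1×1 = 1
prod[3] = 1×max(2,1) = 1×2 = 2
prod[4] = 2×max(2,1) = 2×2 = 4
prod[5] = 2×max(3,2) = 2×3 = 6
prod[6] = 3×max(3,2) = 3×3 = 9
prod[7] = 2×max(5,6) = 2×6 = 12
prod[8] = 2×max(6,9) = 2×9 = 18
prod[9] = 3×max(6,9) = 3×9 = 27
prod[10] = 2×max(8,18) = 2×18 = 36
prod[11] = 2×max(9,27) = 2×27 = 54
prod[12] = 3×max(9,27) = 3×27 = 81
prod[13] = 2×max(11,54) = 2×54 = 108
prod[14] = 2×max(12,81) = 2×81 = 162
One optimal split: 3 + 3 + 3 + 3 + 2; product 3×3×3×3×2 = 162.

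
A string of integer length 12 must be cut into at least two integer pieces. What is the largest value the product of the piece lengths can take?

Fill prod[k] for k=2..12: at each k try every first piece i and multiply by the better of (k−i) uncut or prod[k−i].
prod[2] = 1×max(1,0) = 1×1 = 1
prod[3] = max(1×2, 2×1) = 2
prod[4] = max(1×3, 2×2, 3×1) = 4
prod[5] = max(1×4, 2×3, 3×2, 4×1) = 6
prod[6] = max(1×6, 2×4, 3×3, 4×2, 5×1) = 9
prod[7] = max(1×9, 2×6, 3×4, 4×3, 5×2, 6×1) = 12
prod[8] = max(1×12, 2×9, 3×6, …, 6×2, 7×1) = 18
prod[9] = max(1×18, 2×12, 3×9, …, 7×2, 8×1) = 27
prod[10] = max(1×27, 2×18, 3×12, …, 8×2, 9×1) = 36
prod[11] = max(1×36, 2×27, 3×18, …, 9×2, 10×1) = 54
prod[12] = max(1×54, 2×36, 3×27, …, 10×2, 11×1) = 81
One optimal split: 3 + 3 + 3 + 3; product 3×3×3×3 = 81.

81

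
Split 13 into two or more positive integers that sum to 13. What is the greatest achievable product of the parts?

Define prod[k] = max over 1≤i<k of i · max(k−i, prod[k−i]); the inner max lets the remainder stay uncut if that's better.
prod[2] = 1*max(1,0) = 1*1 = 1
prod[3] = max(1*2, 2*1) = 2
prod[4] = max(1*3, 2*2, 3*1) = 4
prod[5] = max(1*4, 2*3, 3*2, 4*1) = 6
prod[6] = max(1*6, 2*4, 3*3, 4*2, 5*1) = 9
prod[7] = max(1*9, 2*6, 3*4, 4*3, 5*2, 6*1) = 12
prod[8] = max(1*12, 2*9, 3*6, …, 6*2, 7*1) = 18
prod[9] = max(1*18, 2*12, 3*9, …, 7*2, 8*1) = 27
prod[10] = max(1*27, 2*18, 3*12, …, 8*2, 9*1) = 36
prod[11] = max(1*36, 2*27, 3*18, …, 9*2, 10*1) = 54
prod[12] = max(1*54, 2*36, 3*27, …, 10*2, 11*1) = 81
prod[13] = max(1*81, 2*54, 3*36, …, 11*2, 12*1) = 108
One optimal split: 3 + 3 + 3 + 2 + 2; product 3*3*3*2*2 = 108.

108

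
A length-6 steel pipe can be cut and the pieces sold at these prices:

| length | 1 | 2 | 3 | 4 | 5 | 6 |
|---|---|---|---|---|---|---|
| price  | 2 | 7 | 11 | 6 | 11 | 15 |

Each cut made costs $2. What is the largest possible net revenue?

20

Let net[k] be the best obtainable value from length k. For each k, try every first piece i and keep the best of price[i] + net[k−i] minus the 2 cut fee when i<k.
net[1] = 2
net[2] = 7
net[3] = 11
net[4] = 12  (first piece 2, then net[2]=7)
net[5] = 16  (first piece 2, then net[3]=11)
net[6] = 20  (first piece 3, then net[3]=11)
One optimal plan: pieces 3 + 3 (1 cut) → $22 − $2 = $20.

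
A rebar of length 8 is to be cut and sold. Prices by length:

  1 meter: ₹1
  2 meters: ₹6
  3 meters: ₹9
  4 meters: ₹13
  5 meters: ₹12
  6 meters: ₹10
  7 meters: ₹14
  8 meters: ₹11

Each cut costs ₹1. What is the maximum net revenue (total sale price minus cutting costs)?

25

Build v[k] bottom-up: v[k] = max over allowed piece i of (p[i] + v[k−i]) − 1 per cut.
v[1] = 1
v[2] = max(1+1-1, 6+0) = 6
v[3] = max(1+6-1, 6+1-1, 9+0) = 9
v[4] = max(1+9-1, 6+6-1, 9+1-1, 13+0) = 13
v[5] = max(1+13-1, 6+9-1, 9+6-1, 13+1-1, 12+0) = 14
v[6] = max(1+14-1, 6+13-1, 9+9-1, 13+6-1, 12+1-1, 10+0) = 18
v[7] = max(1+18-1, 6+14-1, 9+13-1, …, 10+1-1, 14+0) = 21
v[8] = max(1+21-1, 6+18-1, 9+14-1, …, 14+1-1, 11+0) = 25
One optimal plan: pieces 4 + 4 (1 cut) → ₹26 − ₹1 = ₹25.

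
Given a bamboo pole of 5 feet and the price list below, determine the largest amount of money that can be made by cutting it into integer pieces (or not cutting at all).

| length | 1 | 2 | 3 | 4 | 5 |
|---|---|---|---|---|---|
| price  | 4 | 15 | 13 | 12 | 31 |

Build best[k] bottom-up: best[k] = max over allowed piece i of (p[i] + best[k−i]).
best[1] = 4
best[2] = max(4+4, 15+0) = 15
best[3] = max(4+15, 15+4, 13+0) = 19
best[4] = max(4+19, 15+15, 13+4, 12+0) = 30
best[5] = max(4+30, 15+19, 13+15, 12+4, 31+0) = 34
One optimal cutting: 2 + 2 + 1 → $15 + $15 + $4 = $34.

34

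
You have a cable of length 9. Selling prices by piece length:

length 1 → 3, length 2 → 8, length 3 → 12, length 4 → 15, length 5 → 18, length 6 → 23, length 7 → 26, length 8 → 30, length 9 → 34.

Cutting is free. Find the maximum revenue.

Consider every possible first cut. v[k] is the best of p[i]+v[k−i] over all sellable i≤k.
v[1] = 3
v[2] = 8
v[3] = 12
v[4] = 16  (first piece 2, then v[2]=8)
v[5] = 20  (first piece 2, then v[3]=12)
v[6] = 24  (first piece 2, then v[4]=16)
v[7] = 28  (first piece 2, then v[5]=20)
v[8] = 32  (first piece 2, then v[6]=24)
v[9] = 36  (first piece 2, then v[7]=28)
One optimal cutting: 3 + 2 + 2 + 2 → 12 + 8 + 8 + 8 = 36.

36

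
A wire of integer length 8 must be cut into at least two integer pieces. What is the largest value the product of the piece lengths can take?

18

Define f[k] = max over 1≤i<k of i · max(k−i, f[k−i]); the inner max lets the remainder stay uncut if that's better.
f[2] = 1·max(1,0) = 1·1 = 1
f[3] = max(1·2, 2·1) = 2
f[4] = max(1·3, 2·2, 3·1) = 4
f[5] = max(1·4, 2·3, 3·2, 4·1) = 6
f[6] = max(1·6, 2·4, 3·3, 4·2, 5·1) = 9
f[7] = max(1·9, 2·6, 3·4, 4·3, 5·2, 6·1) = 12
f[8] = max(1·12, 2·9, 3·6, …, 6·2, 7·1) = 18
One optimal split: 3 + 3 + 2; product 3·3·2 = 18.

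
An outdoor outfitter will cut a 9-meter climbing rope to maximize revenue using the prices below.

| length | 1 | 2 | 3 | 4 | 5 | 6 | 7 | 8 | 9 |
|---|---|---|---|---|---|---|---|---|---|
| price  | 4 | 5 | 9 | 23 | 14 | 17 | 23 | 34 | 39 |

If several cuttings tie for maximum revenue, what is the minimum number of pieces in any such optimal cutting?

Consider every possible first cut. r[k] is the best of p[i]+r[k−i] over all sellable i≤k.
r[1] = 4
r[2] = 8  (first piece 1, then r[1]=4)
r[3] = 12  (first piece 1, then r[2]=8)
r[4] = 23
r[5] = 27  (first piece 1, then r[4]=23)
r[6] = 31  (first piece 1, then r[5]=27)
r[7] = 35  (first piece 1, then r[6]=31)
r[8] = 46  (first piece 4, then r[4]=23)
r[9] = 50  (first piece 1, then r[8]=46)
Maximum revenue is €50.
Now minimize piece count subject to staying optimal: for each k, pieces[k] = 1 + min over i with p[i]+r[k−i]=r[k] of pieces[k−i].
pieces[6] = 3
pieces[7] = 4
pieces[8] = 2
pieces[9] = 3

3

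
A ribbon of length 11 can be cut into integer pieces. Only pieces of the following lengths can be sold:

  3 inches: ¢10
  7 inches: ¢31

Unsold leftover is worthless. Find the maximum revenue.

Let best[k] be the best obtainable value from length k. For each k, try every first piece i and keep the best of price[i] + best[k−i].
best[1] = 0
best[2] = 0
best[3] = 10
best[4] = 10
best[5] = 10
best[6] = 20  (first piece 3, then best[3]=10)
best[7] = max(10+10, 31+0) = 31
best[8] = max(10+10, 31+0) = 31
best[9] = max(10+20, 31+0) = 31
best[10] = max(10+31, 31+10) = 41
best[11] = max(10+31, 31+10) = 41
One optimal cutting: pieces 7 + 3 with 1 inch of scrap → ¢41.

41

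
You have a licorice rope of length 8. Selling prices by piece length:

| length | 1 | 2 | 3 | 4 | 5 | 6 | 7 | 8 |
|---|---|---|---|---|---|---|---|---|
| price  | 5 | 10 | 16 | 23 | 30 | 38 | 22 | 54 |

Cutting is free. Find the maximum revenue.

Consider every possible first cut. R[k] is the best of p[i]+R[k−i] over all sellable i≤k.
R[1] = 5
R[2] = 10  (first piece 1, then R[1]=5)
R[3] = 16
R[4] = 23
R[5] = 30
R[6] = 38
R[7] = 43  (first piece 1, then R[6]=38)
R[8] = 54
Best is to sell the whole 8-cm piece uncut for ¢54.

54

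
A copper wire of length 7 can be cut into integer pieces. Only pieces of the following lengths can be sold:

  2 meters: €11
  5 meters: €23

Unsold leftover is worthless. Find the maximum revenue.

34

Let r[k] be the best obtainable value from length k. For each k, try every first piece i and keep the best of price[i] + r[k−i].
r[1] = 0
r[2] = 11
r[3] = 11
r[4] = 22  (first piece 2, then r[2]=11)
r[5] = max(11+11, 23+0) = 23
r[6] = max(11+22, 23+0) = 33
r[7] = max(11+23, 23+11) = 34
One optimal cutting: 5 + 2 → €34.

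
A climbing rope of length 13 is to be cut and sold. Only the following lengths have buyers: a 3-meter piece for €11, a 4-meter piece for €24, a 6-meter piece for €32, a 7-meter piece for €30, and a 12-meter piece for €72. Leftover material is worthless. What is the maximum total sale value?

72

Let r[k] be the best obtainable value from length k. For each k, try every first piece i and keep the best of price[i] + r[k−i].
r[1] = 0
r[2] = 0
r[3] = 11
r[4] = 24
r[5] = 24
r[6] = 32
r[7] = 35  (first piece 3, then r[4]=24)
r[8] = 48  (first piece 4, then r[4]=24)
r[9] = 48
r[10] = 56  (first piece 4, then r[6]=32)
r[11] = 59  (first piece 3, then r[8]=48)
r[12] = 72  (first piece 4, then r[8]=48)
r[13] = 72
One optimal cutting: pieces 4 + 4 + 4 with 1 meter of scrap → €72.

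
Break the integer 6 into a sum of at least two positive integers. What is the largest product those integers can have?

9

Define f[k] = max over 1≤i<k of i · max(k−i, f[k−i]); the inner max lets the remainder stay uncut if that's better.
f[2] = 1×max(1,0) = 1×1 = 1
f[3] = 1×max(2,1) = 1×2 = 2
f[4] = 2×max(2,1) = 2×2 = 4
f[5] = 2×max(3,2) = 2×3 = 6
f[6] = 3×max(3,2) = 3×3 = 9
One optimal split: 3 + 3; product 3×3 = 9.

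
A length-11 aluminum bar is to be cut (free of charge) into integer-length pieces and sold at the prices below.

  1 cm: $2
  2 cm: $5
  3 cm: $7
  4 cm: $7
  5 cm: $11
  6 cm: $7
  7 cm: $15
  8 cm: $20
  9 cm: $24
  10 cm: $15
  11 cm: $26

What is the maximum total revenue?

29

Consider every possible first cut. R[k] is the best of p[i]+R[k−i] over all sellable i≤k.
R[1] = 2
R[2] = max(2+2, 5+0) = 5
R[3] = max(2+5, 5+2, 7+0) = 7
R[4] = max(2+7, 5+5, 7+2, 7+0) = 10
R[5] = max(2+10, 5+7, 7+5, 7+2, 11+0) = 12
R[6] = max(2+12, 5+10, 7+7, 7+5, 11+2, 7+0) = 15
R[7] = max(2+15, 5+12, 7+10, …, 7+2, 15+0) = 17
R[8] = max(2+17, 5+15, 7+12, …, 15+2, 20+0) = 20
R[9] = max(2+20, 5+17, 7+15, …, 20+2, 24+0) = 24
R[10] = max(2+24, 5+20, 7+17, …, 24+2, 15+0) = 26
R[11] = max(2+26, 5+24, 7+20, …, 15+2, 26+0) = 29
One optimal cutting: 9 + 2 → $24 + $5 = $29.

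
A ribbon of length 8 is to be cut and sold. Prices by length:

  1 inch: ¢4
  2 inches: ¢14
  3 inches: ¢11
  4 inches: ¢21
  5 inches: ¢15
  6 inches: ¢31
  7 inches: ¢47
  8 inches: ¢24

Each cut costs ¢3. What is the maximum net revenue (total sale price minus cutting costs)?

Consider every possible first cut. r[k] is the best of p[i]+r[k−i] over all sellable i≤k, charging 3 whenever i<k.
r[1] = 4
r[2] = 14
r[3] = 15  (first piece 1, then r[2]=14)
r[4] = 25  (first piece 2, then r[2]=14)
r[5] = 26  (first piece 1, then r[4]=25)
r[6] = 36  (first piece 2, then r[4]=25)
r[7] = 47
r[8] = 48  (first piece 1, then r[7]=47)
One optimal plan: pieces 7 + 1 (1 cut) → ¢51 − ¢3 = ¢48.

48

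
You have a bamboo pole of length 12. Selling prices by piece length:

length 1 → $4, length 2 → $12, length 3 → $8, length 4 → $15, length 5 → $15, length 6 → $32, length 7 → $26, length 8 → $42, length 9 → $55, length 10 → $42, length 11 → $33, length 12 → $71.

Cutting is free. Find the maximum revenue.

72

Let r[k] be the best obtainable value from length k. For each k, try every first piece i and keep the best of price[i] + r[k−i].
r[1] = 4
r[2] = 12
r[3] = 16  (first piece 1, then r[2]=12)
r[4] = 24  (first piece 2, then r[2]=12)
r[5] = 28  (first piece 1, then r[4]=24)
r[6] = 36  (first piece 2, then r[4]=24)
r[7] = 40  (first piece 1, then r[6]=36)
r[8] = 48  (first piece 2, then r[6]=36)
r[9] = 55
r[10] = 60  (first piece 2, then r[8]=48)
r[11] = 67  (first piece 2, then r[9]=55)
r[12] = 72  (first piece 2, then r[10]=60)
One optimal cutting: 2 + 2 + 2 + 2 + 2 + 2 → $12 + $12 + $12 + $12 + $12 + $12 = $72.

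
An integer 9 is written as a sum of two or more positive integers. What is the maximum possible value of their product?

27

Define g[k] = max over 1≤i<k of i · max(k−i, g[k−i]); the inner max lets the remainder stay uncut if that's better.
g[2] = 1×max(1,0) = 1×1 = 1
g[3] = 1×max(2,1) = 1×2 = 2
g[4] = 2×max(2,1) = 2×2 = 4
g[5] = 2×max(3,2) = 2×3 = 6
g[6] = 3×max(3,2) = 3×3 = 9
g[7] = 2×max(5,6) = 2×6 = 12
g[8] = 2×max(6,9) = 2×9 = 18
g[9] = 3×max(6,9) = 3×9 = 27
One optimal split: 3 + 3 + 3; product 3×3×3 = 27.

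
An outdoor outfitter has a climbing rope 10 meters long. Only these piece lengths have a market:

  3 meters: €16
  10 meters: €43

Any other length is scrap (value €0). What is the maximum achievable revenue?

Build f[k] bottom-up: f[k] = max over allowed piece i of (p[i] + f[k−i]).
f[1] = 0
f[2] = 0
f[3] = 16
f[4] = 16
f[5] = 16
f[6] = 32  (first piece 3, then f[3]=16)
f[7] = 32
f[8] = 32
f[9] = 48  (first piece 3, then f[6]=32)
f[10] = 48
One optimal cutting: pieces 3 + 3 + 3 with 1 meter of scrap → €48.

48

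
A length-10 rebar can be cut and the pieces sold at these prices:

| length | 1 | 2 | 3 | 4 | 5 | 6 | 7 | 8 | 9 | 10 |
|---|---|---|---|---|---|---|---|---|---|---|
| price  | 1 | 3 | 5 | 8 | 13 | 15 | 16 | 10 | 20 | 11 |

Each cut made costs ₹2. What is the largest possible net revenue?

24

Build v[k] bottom-up: v[k] = max over allowed piece i of (p[i] + v[k−i]) − 2 per cut.
v[1] = 1
v[2] = max(1+1-2, 3+0) = 3
v[3] = max(1+3-2, 3+1-2, 5+0) = 5
v[4] = max(1+5-2, 3+3-2, 5+1-2, 8+0) = 8
v[5] = max(1+8-2, 3+5-2, 5+3-2, 8+1-2, 13+0) = 13
v[6] = max(1+13-2, 3+8-2, 5+5-2, 8+3-2, 13+1-2, 15+0) = 15
v[7] = max(1+15-2, 3+13-2, 5+8-2, …, 15+1-2, 16+0) = 16
v[8] = max(1+16-2, 3+15-2, 5+13-2, …, 16+1-2, 10+0) = 16
v[9] = max(1+16-2, 3+16-2, 5+15-2, …, 10+1-2, 20+0) = 20
v[10] = max(1+20-2, 3+16-2, 5+16-2, …, 20+1-2, 11+0) = 24
One optimal plan: pieces 5 + 5 (1 cut) → ₹26 − ₹2 = ₹24.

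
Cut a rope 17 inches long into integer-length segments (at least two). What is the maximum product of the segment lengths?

486

Fill prod[k] for k=2..17: at each k try every first piece i and multiply by the better of (k−i) uncut or prod[k−i].
prod[2] = 1×max(1,0) = 1×1 = 1
prod[3] = 1×max(2,1) = 1×2 = 2
prod[4] = 2×max(2,1) = 2×2 = 4
prod[5] = 2×max(3,2) = 2×3 = 6
prod[6] = 3×max(3,2) = 3×3 = 9
prod[7] = 2×max(5,6) = 2×6 = 12
prod[8] = 2×max(6,9) = 2×9 = 18
prod[9] = 3×max(6,9) = 3×9 = 27
prod[10] = 2×max(8,18) = 2×18 = 36
prod[11] = 2×max(9,27) = 2×27 = 54
prod[12] = 3×max(9,27) = 3×27 = 81
prod[13] = 2×max(11,54) = 2×54 = 108
prod[14] = 2×max(12,81) = 2×81 = 162
prod[15] = 3×max(12,81) = 3×81 = 243
prod[16] = 2×max(14,162) = 2×162 = 324
prod[17] = 2×max(15,243) = 2×243 = 486
One optimal split: 3 + 3 + 3 + 3 + 3 + 2; product 3×3×3×3×3×2 = 486.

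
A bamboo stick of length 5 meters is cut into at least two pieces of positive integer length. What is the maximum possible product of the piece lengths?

6

Fill P[k] for k=2..5: at each k try every first piece i and multiply by the better of (k−i) uncut or P[k−i].
P[2] = 1×max(1,0) = 1×1 = 1
P[3] = 1×max(2,1) = 1×2 = 2
P[4] = 2×max(2,1) = 2×2 = 4
P[5] = 2×max(3,2) = 2×3 = 6
One optimal split: 3 + 2; product 3×2 = 6.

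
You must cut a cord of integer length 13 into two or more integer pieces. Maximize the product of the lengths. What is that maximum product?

108

Define g[k] = max over 1≤i<k of i · max(k−i, g[k−i]); the inner max lets the remainder stay uncut if that's better.
g[2] = 1*max(1,0) = 1*1 = 1
g[3] = max(1*2, 2*1) = 2
g[4] = max(1*3, 2*2, 3*1) = 4
g[5] = max(1*4, 2*3, 3*2, 4*1) = 6
g[6] = max(1*6, 2*4, 3*3, 4*2, 5*1) = 9
g[7] = max(1*9, 2*6, 3*4, 4*3, 5*2, 6*1) = 12
g[8] = max(1*12, 2*9, 3*6, …, 6*2, 7*1) = 18
g[9] = max(1*18, 2*12, 3*9, …, 7*2, 8*1) = 27
g[10] = max(1*27, 2*18, 3*12, …, 8*2, 9*1) = 36
g[11] = max(1*36, 2*27, 3*18, …, 9*2, 10*1) = 54
g[12] = max(1*54, 2*36, 3*27, …, 10*2, 11*1) = 81
g[13] = max(1*81, 2*54, 3*36, …, 11*2, 12*1) = 108
One optimal split: 3 + 3 + 3 + 2 + 2; product 3*3*3*2*2 = 108.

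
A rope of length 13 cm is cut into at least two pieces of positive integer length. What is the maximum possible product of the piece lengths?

Fill g[k] for k=2..13: at each k try every first piece i and multiply by the better of (k−i) uncut or g[k−i].
g[2] = 1×max(1,0) = 1×1 = 1
g[3] = max(1×2, 2×1) = 2
g[4] = max(1×3, 2×2, 3×1) = 4
g[5] = max(1×4, 2×3, 3×2, 4×1) = 6
g[6] = max(1×6, 2×4, 3×3, 4×2, 5×1) = 9
g[7] = max(1×9, 2×6, 3×4, 4×3, 5×2, 6×1) = 12
g[8] = max(1×12, 2×9, 3×6, …, 6×2, 7×1) = 18
g[9] = max(1×18, 2×12, 3×9, …, 7×2, 8×1) = 27
g[10] = max(1×27, 2×18, 3×12, …, 8×2, 9×1) = 36
g[11] = max(1×36, 2×27, 3×18, …, 9×2, 10×1) = 54
g[12] = max(1×54, 2×36, 3×27, …, 10×2, 11×1) = 81
g[13] = max(1×81, 2×54, 3×36, …, 11×2, 12×1) = 108
One optimal split: 3 + 3 + 3 + 2 + 2; product 3×3×3×2×2 = 108.

108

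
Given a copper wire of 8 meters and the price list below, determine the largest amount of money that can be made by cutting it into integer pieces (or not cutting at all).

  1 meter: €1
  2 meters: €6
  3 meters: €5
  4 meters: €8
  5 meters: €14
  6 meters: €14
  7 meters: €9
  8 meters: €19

Consider every possible first cut. v[k] is the best of p[i]+v[k−i] over all sellable i≤k.
v[1] = 1
v[2] = max(1+1, 6+0) = 6
v[3] = max(1+6, 6+1, 5+0) = 7
v[4] = max(1+7, 6+6, 5+1, 8+0) = 12
v[5] = max(1+12, 6+7, 5+6, 8+1, 14+0) = 14
v[6] = max(1+14, 6+12, 5+7, 8+6, 14+1, 14+0) = 18
v[7] = max(1+18, 6+14, 5+12, …, 14+1, 9+0) = 20
v[8] = max(1+20, 6+18, 5+14, …, 9+1, 19+0) = 24
One optimal cutting: 2 + 2 + 2 + 2 → €6 + €6 + €6 + €6 = €24.

24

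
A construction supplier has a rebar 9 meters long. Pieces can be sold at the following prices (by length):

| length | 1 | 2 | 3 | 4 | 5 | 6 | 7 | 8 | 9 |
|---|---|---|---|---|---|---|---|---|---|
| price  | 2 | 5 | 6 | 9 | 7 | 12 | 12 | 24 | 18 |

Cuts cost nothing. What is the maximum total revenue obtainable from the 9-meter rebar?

26

Build r[k] bottom-up: r[k] = max over allowed piece i of (p[i] + r[k−i]).
r[1] = 2
r[2] = max(2+2, 5+0) = 5
r[3] = max(2+5, 5+2, 6+0) = 7
r[4] = max(2+7, 5+5, 6+2, 9+0) = 10
r[5] = max(2+10, 5+7, 6+5, 9+2, 7+0) = 12
r[6] = max(2+12, 5+10, 6+7, 9+5, 7+2, 12+0) = 15
r[7] = max(2+15, 5+12, 6+10, …, 12+2, 12+0) = 17
r[8] = max(2+17, 5+15, 6+12, …, 12+2, 24+0) = 24
r[9] = max(2+24, 5+17, 6+15, …, 24+2, 18+0) = 26
One optimal cutting: 8 + 1 → ₹24 + ₹2 = ₹26.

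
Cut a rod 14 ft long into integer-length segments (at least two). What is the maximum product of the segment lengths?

162

Define m[k] = max over 1≤i<k of i · max(k−i, m[k−i]); the inner max lets the remainder stay uncut if that's better.
Small cases: m[2]=1, m[3]=2, m[4]=4, m[5]=6, m[6]=9, m[7]=12, m[8]=18.
m[9] = 3·max(6,9) = 3·9 = 27
m[10] = 2·max(8,18) = 2·18 = 36
m[11] = 2·max(9,27) = 2·27 = 54
m[12] = 3·max(9,27) = 3·27 = 81
m[13] = 2·max(11,54) = 2·54 = 108
m[14] = 2·max(12,81) = 2·81 = 162
One optimal split: 3 + 3 + 3 + 3 + 2; product 3·3·3·3·2 = 162.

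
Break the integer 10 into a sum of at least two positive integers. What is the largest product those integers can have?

Fill m[k] for k=2..10: at each k try every first piece i and multiply by the better of (k−i) uncut or m[k−i].
m[2] = 1*max(1,0) = 1*1 = 1
m[3] = 1*max(2,1) = 1*2 = 2
m[4] = 2*max(2,1) = 2*2 = 4
m[5] = 2*max(3,2) = 2*3 = 6
m[6] = 3*max(3,2) = 3*3 = 9
m[7] = 2*max(5,6) = 2*6 = 12
m[8] = 2*max(6,9) = 2*9 = 18
m[9] = 3*max(6,9) = 3*9 = 27
m[10] = 2*max(8,18) = 2*18 = 36
One optimal split: 3 + 3 + 2 + 2; product 3*3*2*2 = 36.

36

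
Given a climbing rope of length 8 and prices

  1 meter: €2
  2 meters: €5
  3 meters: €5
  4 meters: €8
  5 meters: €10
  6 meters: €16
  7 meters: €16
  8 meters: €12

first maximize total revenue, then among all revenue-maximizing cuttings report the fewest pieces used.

2

Let r[k] be the best obtainable value from length k. For each k, try every first piece i and keep the best of price[i] + r[k−i].
r[1] = 2
r[2] = max(2+2, 5+0) = 5
r[3] = max(2+5, 5+2, 5+0) = 7
r[4] = max(2+7, 5+5, 5+2, 8+0) = 10
r[5] = max(2+10, 5+7, 5+5, 8+2, 10+0) = 12
r[6] = max(2+12, 5+10, 5+7, 8+5, 10+2, 16+0) = 16
r[7] = max(2+16, 5+12, 5+10, …, 16+2, 16+0) = 18
r[8] = max(2+18, 5+16, 5+12, …, 16+2, 12+0) = 21
Maximum revenue is €21.
Now minimize piece count subject to staying optimal: for each k, pieces[k] = 1 + min over i with p[i]+r[k−i]=r[k] of pieces[k−i].
pieces[5] = 3
pieces[6] = 1
pieces[7] = 2
pieces[8] = 2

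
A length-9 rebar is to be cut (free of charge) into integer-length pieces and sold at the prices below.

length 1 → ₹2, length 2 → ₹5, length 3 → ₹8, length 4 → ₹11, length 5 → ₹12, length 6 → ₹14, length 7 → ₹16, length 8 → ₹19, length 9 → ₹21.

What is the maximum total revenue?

24

Build R[k] bottom-up: R[k] = max over allowed piece i of (p[i] + R[k−i]).
R[1] = 2
R[2] = max(2+2, 5+0) = 5
R[3] = max(2+5, 5+2, 8+0) = 8
R[4] = max(2+8, 5+5, 8+2, 11+0) = 11
R[5] = max(2+11, 5+8, 8+5, 11+2, 12+0) = 13
R[6] = max(2+13, 5+11, 8+8, 11+5, 12+2, 14+0) = 16
R[7] = max(2+16, 5+13, 8+11, …, 14+2, 16+0) = 19
R[8] = max(2+19, 5+16, 8+13, …, 16+2, 19+0) = 22
R[9] = max(2+22, 5+19, 8+16, …, 19+2, 21+0) = 24
One optimal cutting: 4 + 4 + 1 → ₹11 + ₹11 + ₹2 = ₹24.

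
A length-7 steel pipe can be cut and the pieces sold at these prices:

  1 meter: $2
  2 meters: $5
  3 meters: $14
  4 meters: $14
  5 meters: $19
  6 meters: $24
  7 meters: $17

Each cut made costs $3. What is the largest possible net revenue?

Build v[k] bottom-up: v[k] = max over allowed piece i of (p[i] + v[k−i]) − 3 per cut.
v[1] = 2
v[2] = 5
v[3] = 14
v[4] = 14
v[5] = 19
v[6] = 25  (first piece 3, then v[3]=14)
v[7] = 25  (first piece 3, then v[4]=14)
One optimal plan: pieces 4 + 3 (1 cut) → $28 − $3 = $25.

25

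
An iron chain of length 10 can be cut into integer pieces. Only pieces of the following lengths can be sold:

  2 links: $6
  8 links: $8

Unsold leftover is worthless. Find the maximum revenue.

Let r[k] be the best obtainable value from length k. For each k, try every first piece i and keep the best of price[i] + r[k−i].
r[1] = 0
r[2] = 6
r[3] = 6
r[4] = 12  (first piece 2, then r[2]=6)
r[5] = 12
r[6] = 18  (first piece 2, then r[4]=12)
r[7] = 18
r[8] = 24  (first piece 2, then r[6]=18)
r[9] = 24
r[10] = 30  (first piece 2, then r[8]=24)
One optimal cutting: 2 + 2 + 2 + 2 + 2 → $30.

30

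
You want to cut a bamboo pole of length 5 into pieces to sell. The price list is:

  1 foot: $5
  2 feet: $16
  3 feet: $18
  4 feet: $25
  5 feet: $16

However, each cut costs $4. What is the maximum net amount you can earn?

30

Consider every possible first cut. net[k] is the best of p[i]+net[k−i] over all sellable i≤k, charging 4 whenever i<k.
net[1] = 5
net[2] = 16
net[3] = 18
net[4] = 28  (first piece 2, then net[2]=16)
net[5] = 30  (first piece 2, then net[3]=18)
One optimal plan: pieces 3 + 2 (1 cut) → $34 − $4 = $30.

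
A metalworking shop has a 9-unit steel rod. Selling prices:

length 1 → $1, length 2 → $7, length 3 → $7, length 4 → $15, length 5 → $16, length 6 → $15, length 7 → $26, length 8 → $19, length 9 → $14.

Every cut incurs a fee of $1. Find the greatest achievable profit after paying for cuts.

32

Build r[k] bottom-up: r[k] = max over allowed piece i of (p[i] + r[k−i]) − 1 per cut.
r[1] = 1
r[2] = 7
r[3] = 7  (first piece 1, then r[2]=7)
r[4] = 15
r[5] = 16
r[6] = 21  (first piece 2, then r[4]=15)
r[7] = 26
r[8] = 29  (first piece 4, then r[4]=15)
r[9] = 32  (first piece 2, then r[7]=26)
One optimal plan: pieces 7 + 2 (1 cut) → $33 − $1 = $32.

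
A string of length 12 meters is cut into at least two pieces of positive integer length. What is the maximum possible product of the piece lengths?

Let f[k] be the best product for length k (with at least one cut). For each first piece i, the rest contributes max(k−i, f[k−i]).
f[2] = 1·max(1,0) = 1·1 = 1
f[3] = max(1·2, 2·1) = 2
f[4] = max(1·3, 2·2, 3·1) = 4
f[5] = max(1·4, 2·3, 3·2, 4·1) = 6
f[6] = max(1·6, 2·4, 3·3, 4·2, 5·1) = 9
f[7] = max(1·9, 2·6, 3·4, 4·3, 5·2, 6·1) = 12
f[8] = max(1·12, 2·9, 3·6, …, 6·2, 7·1) = 18
f[9] = max(1·18, 2·12, 3·9, …, 7·2, 8·1) = 27
f[10] = max(1·27, 2·18, 3·12, …, 8·2, 9·1) = 36
f[11] = max(1·36, 2·27, 3·18, …, 9·2, 10·1) = 54
f[12] = max(1·54, 2·36, 3·27, …, 10·2, 11·1) = 81
One optimal split: 3 + 3 + 3 + 3; product 3·3·3·3 = 81.

81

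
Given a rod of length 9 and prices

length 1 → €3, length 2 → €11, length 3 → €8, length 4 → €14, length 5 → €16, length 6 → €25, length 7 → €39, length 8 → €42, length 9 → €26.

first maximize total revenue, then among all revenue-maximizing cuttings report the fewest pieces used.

2

Consider every possible first cut. r[k] is the best of p[i]+r[k−i] over all sellable i≤k.
r[1] = 3
r[2] = max(3+3, 11+0) = 11
r[3] = max(3+11, 11+3, 8+0) = 14
r[4] = max(3+14, 11+11, 8+3, 14+0) = 22
r[5] = max(3+22, 11+14, 8+11, 14+3, 16+0) = 25
r[6] = max(3+25, 11+22, 8+14, 14+11, 16+3, 25+0) = 33
r[7] = max(3+33, 11+25, 8+22, …, 25+3, 39+0) = 39
r[8] = max(3+39, 11+33, 8+25, …, 39+3, 42+0) = 44
r[9] = max(3+44, 11+39, 8+33, …, 42+3, 26+0) = 50
Maximum revenue is €50.
Now minimize piece count subject to staying optimal: for each k, pieces[k] = 1 + min over i with p[i]+r[k−i]=r[k] of pieces[k−i].
pieces[6] = 3
pieces[7] = 1
pieces[8] = 4
pieces[9] = 2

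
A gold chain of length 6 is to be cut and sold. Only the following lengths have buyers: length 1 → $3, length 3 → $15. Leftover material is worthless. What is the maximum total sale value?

Build r[k] bottom-up: r[k] = max over allowed piece i of (p[i] + r[k−i]).
r[1] = 3
r[2] = 6  (first piece 1, then r[1]=3)
r[3] = max(3+6, 15+0) = 15
r[4] = max(3+15, 15+3) = 18
r[5] = max(3+18, 15+6) = 21
r[6] = max(3+21, 15+15) = 30
One optimal cutting: 3 + 3 → $30.

30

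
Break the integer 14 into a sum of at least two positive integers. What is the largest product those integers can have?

162

Define P[k] = max over 1≤i<k of i · max(k−i, P[k−i]); the inner max lets the remainder stay uncut if that's better.
Small cases: P[2]=1, P[3]=2, P[4]=4, P[5]=6, P[6]=9, P[7]=12, P[8]=18, P[9]=27.
P[10] = 2×max(8,18) = 2×18 = 36
P[11] = 2×max(9,27) = 2×27 = 54
P[12] = 3×max(9,27) = 3×27 = 81
P[13] = 2×max(11,54) = 2×54 = 108
P[14] = 2×max(12,81) = 2×81 = 162
One optimal split: 3 + 3 + 3 + 3 + 2; product 3×3×3×3×2 = 162.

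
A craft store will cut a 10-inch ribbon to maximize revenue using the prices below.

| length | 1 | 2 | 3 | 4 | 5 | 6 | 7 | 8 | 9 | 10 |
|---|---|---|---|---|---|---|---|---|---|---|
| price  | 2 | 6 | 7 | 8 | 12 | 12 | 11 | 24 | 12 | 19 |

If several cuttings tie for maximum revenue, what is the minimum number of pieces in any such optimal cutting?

Let r[k] be the best obtainable value from length k. For each k, try every first piece i and keep the best of price[i] + r[k−i].
r[1] = 2
r[2] = max(2+2, 6+0) = 6
r[3] = max(2+6, 6+2, 7+0) = 8
r[4] = max(2+8, 6+6, 7+2, 8+0) = 12
r[5] = max(2+12, 6+8, 7+6, 8+2, 12+0) = 14
r[6] = max(2+14, 6+12, 7+8, 8+6, 12+2, 12+0) = 18
r[7] = max(2+18, 6+14, 7+12, …, 12+2, 11+0) = 20
r[8] = max(2+20, 6+18, 7+14, …, 11+2, 24+0) = 24
r[9] = max(2+24, 6+20, 7+18, …, 24+2, 12+0) = 26
r[10] = max(2+26, 6+24, 7+20, …, 12+2, 19+0) = 30
Maximum revenue is ¢30.
Now minimize piece count subject to staying optimal: for each k, pieces[k] = 1 + min over i with p[i]+r[k−i]=r[k] of pieces[k−i].
pieces[7] = 4
pieces[8] = 1
pieces[9] = 2
pieces[10] = 2

2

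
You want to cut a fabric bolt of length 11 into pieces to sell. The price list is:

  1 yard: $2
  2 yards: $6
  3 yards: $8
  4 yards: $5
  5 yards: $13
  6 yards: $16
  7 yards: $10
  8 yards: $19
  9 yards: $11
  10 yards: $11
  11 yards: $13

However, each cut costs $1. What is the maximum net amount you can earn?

28

Consider every possible first cut. v[k] is the best of p[i]+v[k−i] over all sellable i≤k, charging 1 whenever i<k.
v[1] = 2
v[2] = 6
v[3] = 8
v[4] = 11  (first piece 2, then v[2]=6)
v[5] = 13  (first piece 2, then v[3]=8)
v[6] = 16  (first piece 2, then v[4]=11)
v[7] = 18  (first piece 2, then v[5]=13)
v[8] = 21  (first piece 2, then v[6]=16)
v[9] = 23  (first piece 2, then v[7]=18)
v[10] = 26  (first piece 2, then v[8]=21)
v[11] = 28  (first piece 2, then v[9]=23)
One optimal plan: pieces 3 + 2 + 2 + 2 + 2 (4 cuts) → $32 − $4 = $28.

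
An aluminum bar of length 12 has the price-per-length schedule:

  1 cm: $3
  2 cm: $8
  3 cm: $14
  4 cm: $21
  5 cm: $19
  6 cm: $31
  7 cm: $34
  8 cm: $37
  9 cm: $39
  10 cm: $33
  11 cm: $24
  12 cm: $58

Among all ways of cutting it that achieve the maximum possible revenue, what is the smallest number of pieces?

3

Build r[k] bottom-up: r[k] = max over allowed piece i of (p[i] + r[k−i]).
r[1] = 3
r[2] = max(3+3, 8+0) = 8
r[3] = max(3+8, 8+3, 14+0) = 14
r[4] = max(3+14, 8+8, 14+3, 21+0) = 21
r[5] = max(3+21, 8+14, 14+8, 21+3, 19+0) = 24
r[6] = max(3+24, 8+21, 14+14, 21+8, 19+3, 31+0) = 31
r[7] = max(3+31, 8+24, 14+21, …, 31+3, 34+0) = 35
r[8] = max(3+35, 8+31, 14+24, …, 34+3, 37+0) = 42
r[9] = max(3+42, 8+35, 14+31, …, 37+3, 39+0) = 45
r[10] = max(3+45, 8+42, 14+35, …, 39+3, 33+0) = 52
r[11] = max(3+52, 8+45, 14+42, …, 33+3, 24+0) = 56
r[12] = max(3+56, 8+52, 14+45, …, 24+3, 58+0) = 63
Maximum revenue is $63.
Now minimize piece count subject to staying optimal: for each k, pieces[k] = 1 + min over i with p[i]+r[k−i]=r[k] of pieces[k−i].
pieces[9] = 2
pieces[10] = 2
pieces[11] = 3
pieces[12] = 3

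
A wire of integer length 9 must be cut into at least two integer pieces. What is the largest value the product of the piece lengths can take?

27

Fill m[k] for k=2..9: at each k try every first piece i and multiply by the better of (k−i) uncut or m[k−i].
m[2] = 1*max(1,0) = 1*1 = 1
m[3] = 1*max(2,1) = 1*2 = 2
m[4] = 2*max(2,1) = 2*2 = 4
m[5] = 2*max(3,2) = 2*3 = 6
m[6] = 3*max(3,2) = 3*3 = 9
m[7] = 2*max(5,6) = 2*6 = 12
m[8] = 2*max(6,9) = 2*9 = 18
m[9] = 3*max(6,9) = 3*9 = 27
One optimal split: 3 + 3 + 3; product 3*3*3 = 27.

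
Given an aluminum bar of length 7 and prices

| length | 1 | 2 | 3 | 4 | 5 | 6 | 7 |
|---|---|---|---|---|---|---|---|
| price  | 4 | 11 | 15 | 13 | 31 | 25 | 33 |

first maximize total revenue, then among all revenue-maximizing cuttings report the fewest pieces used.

2

Let r[k] be the best obtainable value from length k. For each k, try every first piece i and keep the best of price[i] + r[k−i].
r[1] = 4
r[2] = 11
r[3] = 15  (first piece 1, then r[2]=11)
r[4] = 22  (first piece 2, then r[2]=11)
r[5] = 31
r[6] = 35  (first piece 1, then r[5]=31)
r[7] = 42  (first piece 2, then r[5]=31)
Maximum revenue is $42.
Now minimize piece count subject to staying optimal: for each k, pieces[k] = 1 + min over i with p[i]+r[k−i]=r[k] of pieces[k−i].
pieces[4] = 2
pieces[5] = 1
pieces[6] = 2
pieces[7] = 2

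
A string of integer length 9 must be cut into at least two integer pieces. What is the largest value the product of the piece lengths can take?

Let prod[k] be the best product for length k (with at least one cut). For each first piece i, the rest contributes max(k−i, prod[k−i]).
prod[2] = 1·max(1,0) = 1·1 = 1
prod[3] = max(1·2, 2·1) = 2
prod[4] = max(1·3, 2·2, 3·1) = 4
prod[5] = max(1·4, 2·3, 3·2, 4·1) = 6
prod[6] = max(1·6, 2·4, 3·3, 4·2, 5·1) = 9
prod[7] = max(1·9, 2·6, 3·4, 4·3, 5·2, 6·1) = 12
prod[8] = max(1·12, 2·9, 3·6, …, 6·2, 7·1) = 18
prod[9] = max(1·18, 2·12, 3·9, …, 7·2, 8·1) = 27
One optimal split: 3 + 3 + 3; product 3·3·3 = 27.

27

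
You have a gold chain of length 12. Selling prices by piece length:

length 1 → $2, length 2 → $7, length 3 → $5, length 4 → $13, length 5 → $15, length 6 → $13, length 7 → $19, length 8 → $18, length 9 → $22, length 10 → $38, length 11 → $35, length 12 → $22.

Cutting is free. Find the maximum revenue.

45

Consider every possible first cut. v[k] is the best of p[i]+v[k−i] over all sellable i≤k.
v[1] = 2
v[2] = 7
v[3] = 9  (first piece 1, then v[2]=7)
v[4] = 14  (first piece 2, then v[2]=7)
v[5] = 16  (first piece 1, then v[4]=14)
v[6] = 21  (first piece 2, then v[4]=14)
v[7] = 23  (first piece 1, then v[6]=21)
v[8] = 28  (first piece 2, then v[6]=21)
v[9] = 30  (first piece 1, then v[8]=28)
v[10] = 38
v[11] = 40  (first piece 1, then v[10]=38)
v[12] = 45  (first piece 2, then v[10]=38)
One optimal cutting: 10 + 2 → $38 + $7 = $45.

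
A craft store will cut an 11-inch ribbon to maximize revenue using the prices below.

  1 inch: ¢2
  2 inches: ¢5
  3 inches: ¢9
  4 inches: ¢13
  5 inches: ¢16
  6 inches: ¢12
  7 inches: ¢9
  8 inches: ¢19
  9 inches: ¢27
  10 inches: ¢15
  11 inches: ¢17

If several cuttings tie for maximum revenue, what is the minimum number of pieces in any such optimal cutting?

Consider every possible first cut. r[k] is the best of p[i]+r[k−i] over all sellable i≤k.
r[1] = 2
r[2] = 5
r[3] = 9
r[4] = 13
r[5] = 16
r[6] = 18  (first piece 1, then r[5]=16)
r[7] = 22  (first piece 3, then r[4]=13)
r[8] = 26  (first piece 4, then r[4]=13)
r[9] = 29  (first piece 4, then r[5]=16)
r[10] = 32  (first piece 5, then r[5]=16)
r[11] = 35  (first piece 3, then r[8]=26)
Maximum revenue is ¢35.
Now minimize piece count subject to staying optimal: for each k, pieces[k] = 1 + min over i with p[i]+r[k−i]=r[k] of pieces[k−i].
pieces[8] = 2
pieces[9] = 2
pieces[10] = 2
pieces[11] = 3

3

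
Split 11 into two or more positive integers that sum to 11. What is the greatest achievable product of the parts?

54

Fill g[k] for k=2..11: at each k try every first piece i and multiply by the better of (k−i) uncut or g[k−i].
g[2] = 1*max(1,0) = 1*1 = 1
g[3] = max(1*2, 2*1) = 2
g[4] = max(1*3, 2*2, 3*1) = 4
g[5] = max(1*4, 2*3, 3*2, 4*1) = 6
g[6] = max(1*6, 2*4, 3*3, 4*2, 5*1) = 9
g[7] = max(1*9, 2*6, 3*4, 4*3, 5*2, 6*1) = 12
g[8] = max(1*12, 2*9, 3*6, …, 6*2, 7*1) = 18
g[9] = max(1*18, 2*12, 3*9, …, 7*2, 8*1) = 27
g[10] = max(1*27, 2*18, 3*12, …, 8*2, 9*1) = 36
g[11] = max(1*36, 2*27, 3*18, …, 9*2, 10*1) = 54
One optimal split: 3 + 3 + 3 + 2; product 3*3*3*2 = 54.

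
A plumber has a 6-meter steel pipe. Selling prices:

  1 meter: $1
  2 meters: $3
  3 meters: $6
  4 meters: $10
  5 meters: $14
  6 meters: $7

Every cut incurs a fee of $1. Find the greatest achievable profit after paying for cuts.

Let r[k] be the best obtainable value from length k. For each k, try every first piece i and keep the best of price[i] + r[k−i] minus the 1 cut fee when i<k.
r[1] = 1
r[2] = max(1+1-1, 3+0) = 3
r[3] = max(1+3-1, 3+1-1, 6+0) = 6
r[4] = max(1+6-1, 3+3-1, 6+1-1, 10+0) = 10
r[5] = max(1+10-1, 3+6-1, 6+3-1, 10+1-1, 14+0) = 14
r[6] = max(1+14-1, 3+10-1, 6+6-1, 10+3-1, 14+1-1, 7+0) = 14
One optimal plan: pieces 5 + 1 (1 cut) → $15 − $1 = $14.

14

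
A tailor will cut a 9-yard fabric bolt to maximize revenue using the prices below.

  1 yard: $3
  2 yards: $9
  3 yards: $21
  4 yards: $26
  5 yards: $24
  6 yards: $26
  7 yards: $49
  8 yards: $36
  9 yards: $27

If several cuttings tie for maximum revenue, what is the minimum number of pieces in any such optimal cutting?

Let r[k] be the best obtainable value from length k. For each k, try every first piece i and keep the best of price[i] + r[k−i].
r[1] = 3
r[2] = 9
r[3] = 21
r[4] = 26
r[5] = 30  (first piece 2, then r[3]=21)
r[6] = 42  (first piece 3, then r[3]=21)
r[7] = 49
r[8] = 52  (first piece 1, then r[7]=49)
r[9] = 63  (first piece 3, then r[6]=42)
Maximum revenue is $63.
Now minimize piece count subject to staying optimal: for each k, pieces[k] = 1 + min over i with p[i]+r[k−i]=r[k] of pieces[k−i].
pieces[6] = 2
pieces[7] = 1
pieces[8] = 2
pieces[9] = 3

3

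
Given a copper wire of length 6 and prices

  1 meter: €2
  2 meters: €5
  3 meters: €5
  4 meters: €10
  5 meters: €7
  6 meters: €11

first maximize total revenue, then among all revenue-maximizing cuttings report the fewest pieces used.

2

Let r[k] be the best obtainable value from length k. For each k, try every first piece i and keep the best of price[i] + r[k−i].
r[1] = 2
r[2] = max(2+2, 5+0) = 5
r[3] = max(2+5, 5+2, 5+0) = 7
r[4] = max(2+7, 5+5, 5+2, 10+0) = 10
r[5] = max(2+10, 5+7, 5+5, 10+2, 7+0) = 12
r[6] = max(2+12, 5+10, 5+7, 10+5, 7+2, 11+0) = 15
Maximum revenue is €15.
Now minimize piece count subject to staying optimal: for each k, pieces[k] = 1 + min over i with p[i]+r[k−i]=r[k] of pieces[k−i].
pieces[3] = 2
pieces[4] = 1
pieces[5] = 2
pieces[6] = 2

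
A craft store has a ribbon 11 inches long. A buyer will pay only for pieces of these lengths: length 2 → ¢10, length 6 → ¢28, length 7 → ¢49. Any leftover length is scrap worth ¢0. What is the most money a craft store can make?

Build f[k] bottom-up: f[k] = max over allowed piece i of (p[i] + f[k−i]).
f[1] = 0
f[2] = 10
f[3] = 10
f[4] = 20  (first piece 2, then f[2]=10)
f[5] = 20
f[6] = 30  (first piece 2, then f[4]=20)
f[7] = 49
f[8] = 49
f[9] = 59  (first piece 2, then f[7]=49)
f[10] = 59
f[11] = 69  (first piece 2, then f[9]=59)
One optimal cutting: 7 + 2 + 2 → ¢69.

69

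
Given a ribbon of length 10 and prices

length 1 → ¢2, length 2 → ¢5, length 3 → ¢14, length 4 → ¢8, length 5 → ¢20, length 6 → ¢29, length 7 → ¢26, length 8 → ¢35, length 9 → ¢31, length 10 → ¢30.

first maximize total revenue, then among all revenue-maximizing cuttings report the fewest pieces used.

Build r[k] bottom-up: r[k] = max over allowed piece i of (p[i] + r[k−i]).
r[1] = 2
r[2] = 5
r[3] = 14
r[4] = 16  (first piece 1, then r[3]=14)
r[5] = 20
r[6] = 29
r[7] = 31  (first piece 1, then r[6]=29)
r[8] = 35
r[9] = 43  (first piece 3, then r[6]=29)
r[10] = 45  (first piece 1, then r[9]=43)
Maximum revenue is ¢45.
Now minimize piece count subject to staying optimal: for each k, pieces[k] = 1 + min over i with p[i]+r[k−i]=r[k] of pieces[k−i].
pieces[7] = 2
pieces[8] = 1
pieces[9] = 2
pieces[10] = 3

3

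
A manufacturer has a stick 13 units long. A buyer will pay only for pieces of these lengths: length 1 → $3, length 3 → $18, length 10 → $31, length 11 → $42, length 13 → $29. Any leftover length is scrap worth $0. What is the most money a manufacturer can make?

75

Consider every possible first cut. r[k] is the best of p[i]+r[k−i] over all sellable i≤k.
r[1] = 3
r[2] = 6  (first piece 1, then r[1]=3)
r[3] = max(3+6, 18+0) = 18
r[4] = max(3+18, 18+3) = 21
r[5] = max(3+21, 18+6) = 24
r[6] = max(3+24, 18+18) = 36
r[7] = max(3+36, 18+21) = 39
r[8] = max(3+39, 18+24) = 42
r[9] = max(3+42, 18+36) = 54
r[10] = max(3+54, 18+39, 31+0) = 57
r[11] = max(3+57, 18+42, 31+3, 42+0) = 60
r[12] = max(3+60, 18+54, 31+6, 42+3) = 72
r[13] = max(3+72, 18+57, 31+18, 42+6, 29+0) = 75
One optimal cutting: 3 + 3 + 3 + 3 + 1 → $75.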